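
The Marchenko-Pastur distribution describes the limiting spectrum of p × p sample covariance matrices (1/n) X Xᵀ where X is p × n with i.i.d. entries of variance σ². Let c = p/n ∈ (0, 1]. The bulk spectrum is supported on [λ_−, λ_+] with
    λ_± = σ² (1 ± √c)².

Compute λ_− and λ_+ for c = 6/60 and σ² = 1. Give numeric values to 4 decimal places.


c = 6/60 = 0.100000; √c = 0.316228.
λ_− = σ² (1 − √c)² = 1 · (1 − 0.316228)² = 1 · (0.683772)² = 0.467544.
λ_+ = σ² (1 + √c)² = 1 · (1 + 0.316228)² = 1 · (1.316228)² = 1.732456.

Rounded to 4 decimal places: λ_− ≈ 0.4675, λ_+ ≈ 1.7325.


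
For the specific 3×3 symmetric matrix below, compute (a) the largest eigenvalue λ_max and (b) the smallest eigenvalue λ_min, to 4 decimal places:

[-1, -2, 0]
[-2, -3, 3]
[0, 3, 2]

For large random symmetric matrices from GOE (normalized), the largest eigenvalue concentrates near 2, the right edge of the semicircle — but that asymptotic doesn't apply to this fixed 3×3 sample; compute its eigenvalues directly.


Since M is real symmetric, all three eigenvalues are real; they are the roots of det(λI − M) = λ³ − (tr M) λ² + s λ − det M, where s is the sum of the principal 2×2 minors.
tr M = -1 + (-3) + 2 = -2.
s = ((-1)·(-3) − (-2)²) + ((-1)·2 − 0²) + ((-3)·2 − 3²) = -1 + (-2) + (-15) = -18.
det M (expand along row 1) = (-1)·(-15) − (-2)·(-4) + 0·(-6) = 7.
Characteristic polynomial: λ³ + 2λ² − 18λ − 7 = 0.
Substitute λ = y + (tr M)/3 = y − 0.666667 to remove the quadratic term: y³ + p·y + q = 0 with p = s − (tr M)²/3 = -19.333333 and q = −2(tr M)³/27 + (tr M)·s/3 − det M = 5.592593.
Three real roots ⇒ use the trigonometric (Viète) form: r = 2√(−p/3) = 5.077182, φ = arccos(3q/(p·r)) = arccos(-0.170925) = 1.742564 rad.
y_k = r·cos(φ/3 − 2πk/3) for k = 0, 1, 2 gives y = 4.244493, 0.290541, -4.535034.
λ_k = y_k − 0.666667 gives λ = 3.5778, -0.3761, -5.2017 (check: the sum is -2.0000 = tr M).

Hence λ_max = 3.5778 and λ_min = -5.2017.


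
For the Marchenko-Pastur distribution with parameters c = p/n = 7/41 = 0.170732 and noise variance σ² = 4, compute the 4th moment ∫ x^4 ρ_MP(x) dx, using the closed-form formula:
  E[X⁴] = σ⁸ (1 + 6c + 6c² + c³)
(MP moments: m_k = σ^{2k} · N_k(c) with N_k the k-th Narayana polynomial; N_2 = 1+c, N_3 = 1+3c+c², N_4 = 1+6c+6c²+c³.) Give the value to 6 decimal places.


E[X⁴] = σ⁸ (1 + 6c + 6c² + c³) (fourth MP moment). With σ² = 4 (so σ⁸ = 256) and c = 7/41 = 0.170732: E[X⁴] = 256 · (1 + 6·0.170732 + 6·(0.170732)² + (0.170732)³) = 256 · 2.204263.

So E[X^4] = 564.291290.


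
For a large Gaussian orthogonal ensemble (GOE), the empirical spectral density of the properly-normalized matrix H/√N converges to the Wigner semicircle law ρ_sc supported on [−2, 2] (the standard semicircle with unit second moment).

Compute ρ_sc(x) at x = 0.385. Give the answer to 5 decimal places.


ρ_sc(x) = (1/(2π)) √(4 − x²). With x = 0.385:
  4 − x² = 4 − (0.385)² = 4 − 0.148225 = 3.851775.
  √(4 − x²) = 1.962594.
  1/(2π) = 0.159155.
  ρ_sc(0.385) = 0.159155 · 1.962594 = 0.312357.

Rounded to 5 decimal places: ρ_sc(0.385) ≈ 0.31236.


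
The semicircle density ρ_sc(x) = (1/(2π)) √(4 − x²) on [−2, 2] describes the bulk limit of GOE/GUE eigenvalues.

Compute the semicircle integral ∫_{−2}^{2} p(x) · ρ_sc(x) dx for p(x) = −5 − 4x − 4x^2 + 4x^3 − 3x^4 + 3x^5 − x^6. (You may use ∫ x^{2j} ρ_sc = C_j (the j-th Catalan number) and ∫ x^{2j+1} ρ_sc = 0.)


Write p(x) = Σ a_i x^i, split into monomials and integrate each against ρ_sc separately.
Using ∫ x^{2j} ρ_sc = C_j = (1/(j+1)) C(2j, j) (Catalan numbers) and ∫ x^{2j+1} ρ_sc = 0 (odd monomials vanish by symmetry):
  i = 0 (even): a_0 · C_{0} = -5 · 1 = -5
  i = 1 (odd): ∫ x^1 ρ_sc = 0 (vanishes)
  i = 2 (even): a_2 · C_{1} = -4 · 1 = -4
  i = 3 (odd): ∫ x^3 ρ_sc = 0 (vanishes)
  i = 4 (even): a_4 · C_{2} = -3 · 2 = -6
  i = 5 (odd): ∫ x^5 ρ_sc = 0 (vanishes)
  i = 6 (even): a_6 · C_{3} = -1 · 5 = -5

Summing the contributions: ∫_{−2}^{2} p(x) ρ_sc(x) dx = (-5) + (-4) + (-6) + (-5) = -20.


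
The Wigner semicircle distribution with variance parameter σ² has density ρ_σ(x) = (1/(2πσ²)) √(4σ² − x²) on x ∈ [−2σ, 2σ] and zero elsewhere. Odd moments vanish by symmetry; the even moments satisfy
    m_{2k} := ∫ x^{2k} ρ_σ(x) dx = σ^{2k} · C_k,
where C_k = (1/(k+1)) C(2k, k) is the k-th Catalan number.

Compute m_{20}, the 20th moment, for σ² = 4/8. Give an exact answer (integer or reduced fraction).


By the scaled semicircle moment identity, m_{2k} = σ^{2k} · C_k with k = 10.
C_10 = (1/(k+1)) · C(2k, k) = (1/11) · C(20, 10) = (1/11) · 184756 = 16796.
σ^{2k} = (σ²)^k = (4/8)^10 = 1/1024.

Therefore m_{20} = σ^{20} · C_10 = (1/1024) · 16796 = 4199/256.


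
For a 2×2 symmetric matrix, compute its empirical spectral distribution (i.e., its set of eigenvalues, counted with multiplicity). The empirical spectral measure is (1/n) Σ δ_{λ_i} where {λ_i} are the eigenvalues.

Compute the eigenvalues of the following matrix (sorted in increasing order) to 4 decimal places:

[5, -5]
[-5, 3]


Since M is real symmetric, both eigenvalues are real; they are the roots of det(λI − M) = λ² − (tr M) λ + det M.
tr M = 5 + 3 = 8.
det M = 5·3 − (-5)² = 15 − 25 = -10.
Characteristic polynomial: λ² − 8λ − 10 = 0.
Discriminant Δ = (tr M)² − 4·det M = 64 − (-40) = 104; √Δ = 10.198039.
λ = (tr M ± √Δ)/2 = (8 ± 10.198039)/2, giving (tr M − √Δ)/2 = -1.0990 and (tr M + √Δ)/2 = 9.0990.

Eigenvalues sorted in increasing order: [-1.0990, 9.0990].


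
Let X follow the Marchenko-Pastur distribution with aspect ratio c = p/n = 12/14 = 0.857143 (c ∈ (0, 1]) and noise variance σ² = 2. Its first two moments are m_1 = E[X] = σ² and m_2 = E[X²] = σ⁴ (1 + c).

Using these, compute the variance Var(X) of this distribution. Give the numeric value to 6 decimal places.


m_1 = E[X] = σ² = 2, so m_1² = 4.
m_2 = E[X²] = σ⁴ (1 + c) = 4 · (1 + 0.857143) = 4 · 1.857143 = 7.428571.
(Note m_2 − m_1² simplifies to c · σ⁴ = 0.857143 · 4.)

Var(X) = m_2 − m_1² = 7.428571 − 4 = 3.428571.


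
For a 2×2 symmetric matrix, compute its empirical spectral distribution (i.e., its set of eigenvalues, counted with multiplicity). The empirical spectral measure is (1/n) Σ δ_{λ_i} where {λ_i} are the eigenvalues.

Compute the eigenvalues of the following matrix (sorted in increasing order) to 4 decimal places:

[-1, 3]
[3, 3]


Since M is real symmetric, both eigenvalues are real; they are the roots of det(λI − M) = λ² − (tr M) λ + det M.
tr M = -1 + 3 = 2.
det M = (-1)·3 − 3² = -3 − 9 = -12.
Characteristic polynomial: λ² − 2λ − 12 = 0.
Discriminant Δ = (tr M)² − 4·det M = 4 − (-48) = 52; √Δ = 7.211103.
λ = (tr M ± √Δ)/2 = (2 ± 7.211103)/2, giving (tr M − √Δ)/2 = -2.6056 and (tr M + √Δ)/2 = 4.6056.

Eigenvalues sorted in increasing order: [-2.6056, 4.6056].


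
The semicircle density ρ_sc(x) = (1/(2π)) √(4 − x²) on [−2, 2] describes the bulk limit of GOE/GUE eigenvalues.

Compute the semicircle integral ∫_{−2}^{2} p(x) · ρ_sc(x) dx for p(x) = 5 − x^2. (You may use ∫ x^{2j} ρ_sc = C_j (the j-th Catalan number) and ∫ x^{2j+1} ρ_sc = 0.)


Write p(x) = Σ a_i x^i, split into monomials and integrate each against ρ_sc separately.
Using ∫ x^{2j} ρ_sc = C_j = (1/(j+1)) C(2j, j) (Catalan numbers) and ∫ x^{2j+1} ρ_sc = 0 (odd monomials vanish by symmetry):
  i = 0 (even): a_0 · C_{0} = 5 · 1 = 5
  i = 2 (even): a_2 · C_{1} = -1 · 1 = -1

Summing the contributions: ∫_{−2}^{2} p(x) ρ_sc(x) dx = 5 + (-1) = 4.


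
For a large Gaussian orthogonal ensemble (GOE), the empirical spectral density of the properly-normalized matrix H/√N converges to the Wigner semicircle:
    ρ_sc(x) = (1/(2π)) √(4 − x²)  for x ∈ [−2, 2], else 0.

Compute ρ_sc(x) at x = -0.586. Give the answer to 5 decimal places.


ρ_sc(x) = (1/(2π)) √(4 − x²). With x = -0.586:
  4 − x² = 4 − (-0.586)² = 4 − 0.343396 = 3.656604.
  √(4 − x²) = 1.912225.
  1/(2π) = 0.159155.
  ρ_sc(-0.586) = 0.159155 · 1.912225 = 0.304340.

Rounded to 5 decimal places: ρ_sc(-0.586) ≈ 0.30434.


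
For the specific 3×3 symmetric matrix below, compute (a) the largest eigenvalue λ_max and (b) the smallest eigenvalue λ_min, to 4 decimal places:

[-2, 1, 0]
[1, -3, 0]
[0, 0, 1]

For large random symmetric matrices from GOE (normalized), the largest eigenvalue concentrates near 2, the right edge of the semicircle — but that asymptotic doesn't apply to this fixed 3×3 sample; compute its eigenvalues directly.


Since M is real symmetric, all three eigenvalues are real; they are the roots of det(λI − M) = λ³ − (tr M) λ² + s λ − det M, where s is the sum of the principal 2×2 minors.
tr M = -2 + (-3) + 1 = -4.
s = ((-2)·(-3) − 1²) + ((-2)·1 − 0²) + ((-3)·1 − 0²) = 5 + (-2) + (-3) = 0.
det M (expand along row 1) = (-2)·(-3) − 1·1 + 0·0 = 5.
Characteristic polynomial: λ³ + 4λ² − 5 = 0.
Substitute λ = y + (tr M)/3 = y − 1.333333 to remove the quadratic term: y³ + p·y + q = 0 with p = s − (tr M)²/3 = -5.333333 and q = −2(tr M)³/27 + (tr M)·s/3 − det M = -0.259259.
Three real roots ⇒ use the trigonometric (Viète) form: r = 2√(−p/3) = 2.666667, φ = arccos(3q/(p·r)) = arccos(0.054688) = 1.516082 rad.
y_k = r·cos(φ/3 − 2πk/3) for k = 0, 1, 2 gives y = 2.333333, -0.048633, -2.284701.
λ_k = y_k − 1.333333 gives λ = 1.0000, -1.3820, -3.6180 (check: the sum is -4.0000 = tr M).

Hence λ_max = 1.0000 and λ_min = -3.6180.


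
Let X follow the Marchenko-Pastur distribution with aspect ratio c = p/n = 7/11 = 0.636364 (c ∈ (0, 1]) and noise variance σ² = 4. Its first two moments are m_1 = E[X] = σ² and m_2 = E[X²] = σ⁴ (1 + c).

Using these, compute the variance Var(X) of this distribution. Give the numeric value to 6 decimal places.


m_1 = E[X] = σ² = 4, so m_1² = 16.
m_2 = E[X²] = σ⁴ (1 + c) = 16 · (1 + 0.636364) = 16 · 1.636364 = 26.181818.
(Note m_2 − m_1² simplifies to c · σ⁴ = 0.636364 · 16.)

Var(X) = m_2 − m_1² = 26.181818 − 16 = 10.181818.


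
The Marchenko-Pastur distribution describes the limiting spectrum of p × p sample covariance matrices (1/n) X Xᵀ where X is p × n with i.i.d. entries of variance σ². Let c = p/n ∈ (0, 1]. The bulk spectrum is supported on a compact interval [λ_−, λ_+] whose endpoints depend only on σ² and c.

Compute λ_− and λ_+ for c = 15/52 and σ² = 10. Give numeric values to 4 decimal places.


c = 15/52 = 0.288462; √c = 0.537086.
λ_− = σ² (1 − √c)² = 10 · (1 − 0.537086)² = 10 · (0.462914)² = 2.142892.
λ_+ = σ² (1 + √c)² = 10 · (1 + 0.537086)² = 10 · (1.537086)² = 23.626338.

Rounded to 4 decimal places: λ_− ≈ 2.1429, λ_+ ≈ 23.6263.


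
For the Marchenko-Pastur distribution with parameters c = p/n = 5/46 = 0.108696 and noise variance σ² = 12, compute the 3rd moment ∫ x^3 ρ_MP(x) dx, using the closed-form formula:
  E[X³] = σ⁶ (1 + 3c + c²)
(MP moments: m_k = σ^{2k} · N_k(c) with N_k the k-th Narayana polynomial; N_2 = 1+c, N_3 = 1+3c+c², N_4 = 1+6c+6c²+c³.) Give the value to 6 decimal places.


E[X³] = σ⁶ (1 + 3c + c²) (third MP moment). With σ² = 12 (so σ⁶ = 1728) and c = 5/46 = 0.108696: E[X³] = 1728 · (1 + 3·0.108696 + (0.108696)²) = 1728 · 1.337902.

So E[X^3] = 2311.894140.


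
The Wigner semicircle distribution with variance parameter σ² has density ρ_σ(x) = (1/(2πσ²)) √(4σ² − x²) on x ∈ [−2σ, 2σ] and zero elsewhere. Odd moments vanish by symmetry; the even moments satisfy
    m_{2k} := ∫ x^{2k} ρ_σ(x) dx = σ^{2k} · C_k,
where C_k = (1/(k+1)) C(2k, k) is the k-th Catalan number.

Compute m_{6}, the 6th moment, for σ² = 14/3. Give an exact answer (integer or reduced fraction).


By the scaled semicircle moment identity, m_{2k} = σ^{2k} · C_k with k = 3.
C_3 = (1/(k+1)) · C(2k, k) = (1/4) · C(6, 3) = (1/4) · 20 = 5.
σ^{2k} = (σ²)^k = (14/3)^3 = 2744/27.

Therefore m_{6} = σ^{6} · C_3 = (2744/27) · 5 = 13720/27.


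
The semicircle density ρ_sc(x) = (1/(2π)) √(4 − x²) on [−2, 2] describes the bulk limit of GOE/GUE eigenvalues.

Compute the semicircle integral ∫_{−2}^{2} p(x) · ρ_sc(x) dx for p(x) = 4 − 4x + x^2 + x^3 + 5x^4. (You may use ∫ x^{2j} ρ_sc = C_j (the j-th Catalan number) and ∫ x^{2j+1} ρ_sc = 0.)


Write p(x) = Σ a_i x^i, split into monomials and integrate each against ρ_sc separately.
Using ∫ x^{2j} ρ_sc = C_j = (1/(j+1)) C(2j, j) (Catalan numbers) and ∫ x^{2j+1} ρ_sc = 0 (odd monomials vanish by symmetry):
  i = 0 (even): a_0 · C_{0} = 4 · 1 = 4
  i = 1 (odd): ∫ x^1 ρ_sc = 0 (vanishes)
  i = 2 (even): a_2 · C_{1} = 1 · 1 = 1
  i = 3 (odd): ∫ x^3 ρ_sc = 0 (vanishes)
  i = 4 (even): a_4 · C_{2} = 5 · 2 = 10

Summing the contributions: ∫_{−2}^{2} p(x) ρ_sc(x) dx = 4 + 1 + 10 = 15.


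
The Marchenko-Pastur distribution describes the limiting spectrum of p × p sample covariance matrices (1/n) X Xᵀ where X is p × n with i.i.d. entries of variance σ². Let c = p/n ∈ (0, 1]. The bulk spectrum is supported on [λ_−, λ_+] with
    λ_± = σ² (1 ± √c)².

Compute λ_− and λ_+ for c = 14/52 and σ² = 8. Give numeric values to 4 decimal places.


c = 14/52 = 0.269231; √c = 0.518875.
λ_− = σ² (1 − √c)² = 8 · (1 − 0.518875)² = 8 · (0.481125)² = 1.851854.
λ_+ = σ² (1 + √c)² = 8 · (1 + 0.518875)² = 8 · (1.518875)² = 18.455839.

Rounded to 4 decimal places: λ_− ≈ 1.8519, λ_+ ≈ 18.4558.


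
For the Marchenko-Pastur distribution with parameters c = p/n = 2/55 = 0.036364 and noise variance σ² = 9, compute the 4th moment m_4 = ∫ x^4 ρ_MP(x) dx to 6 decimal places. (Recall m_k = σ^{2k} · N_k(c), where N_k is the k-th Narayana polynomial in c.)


E[X⁴] = σ⁸ (1 + 6c + 6c² + c³) (fourth MP moment). With σ² = 9 (so σ⁸ = 6561) and c = 2/55 = 0.036364: E[X⁴] = 6561 · (1 + 6·0.036364 + 6·(0.036364)² + (0.036364)³) = 6561 · 1.226164.

So E[X^4] = 8044.860604.


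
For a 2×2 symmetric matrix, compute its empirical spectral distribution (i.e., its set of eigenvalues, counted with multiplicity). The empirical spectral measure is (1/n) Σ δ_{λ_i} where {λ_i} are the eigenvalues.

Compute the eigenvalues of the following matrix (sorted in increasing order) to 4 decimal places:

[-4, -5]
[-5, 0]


Since M is real symmetric, both eigenvalues are real; they are the roots of det(λI − M) = λ² − (tr M) λ + det M.
tr M = -4 + 0 = -4.
det M = (-4)·0 − (-5)² = 0 − 25 = -25.
Characteristic polynomial: λ² + 4λ − 25 = 0.
Discriminant Δ = (tr M)² − 4·det M = 16 − (-100) = 116; √Δ = 10.770330.
λ = (tr M ± √Δ)/2 = (-4 ± 10.770330)/2, giving (tr M − √Δ)/2 = -7.3852 and (tr M + √Δ)/2 = 3.3852.

Eigenvalues sorted in increasing order: [-7.3852, 3.3852].


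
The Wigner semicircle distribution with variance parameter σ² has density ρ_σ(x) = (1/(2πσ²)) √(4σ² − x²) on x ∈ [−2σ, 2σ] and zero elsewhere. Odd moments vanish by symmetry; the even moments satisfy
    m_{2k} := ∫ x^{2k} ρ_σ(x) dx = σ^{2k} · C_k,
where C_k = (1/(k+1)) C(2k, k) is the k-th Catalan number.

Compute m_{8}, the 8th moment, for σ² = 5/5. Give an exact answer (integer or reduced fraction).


By the scaled semicircle moment identity, m_{2k} = σ^{2k} · C_k with k = 4.
C_4 = (1/(k+1)) · C(2k, k) = (1/5) · C(8, 4) = (1/5) · 70 = 14.
σ^{2k} = (σ²)^k = (5/5)^4 = 1.

Therefore m_{8} = σ^{8} · C_4 = 1 · 14 = 14.


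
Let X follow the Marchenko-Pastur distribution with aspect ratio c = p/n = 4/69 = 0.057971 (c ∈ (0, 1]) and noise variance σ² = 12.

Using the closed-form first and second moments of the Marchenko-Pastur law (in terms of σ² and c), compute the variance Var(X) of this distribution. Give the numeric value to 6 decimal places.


Recall the MP moments m_1 = E[X] = σ² and m_2 = E[X²] = σ⁴ (1 + c).
m_1 = E[X] = σ² = 12, so m_1² = 144.
m_2 = E[X²] = σ⁴ (1 + c) = 144 · (1 + 0.057971) = 144 · 1.057971 = 152.347826.
(Note m_2 − m_1² simplifies to c · σ⁴ = 0.057971 · 144.)

Var(X) = m_2 − m_1² = 152.347826 − 144 = 8.347826.


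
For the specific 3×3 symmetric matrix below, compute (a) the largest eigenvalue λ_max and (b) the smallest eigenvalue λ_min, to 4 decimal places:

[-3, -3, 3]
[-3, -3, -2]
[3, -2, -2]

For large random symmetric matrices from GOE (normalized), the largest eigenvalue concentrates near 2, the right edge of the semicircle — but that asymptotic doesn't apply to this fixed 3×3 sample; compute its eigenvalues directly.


Since M is real symmetric, all three eigenvalues are real; they are the roots of det(λI − M) = λ³ − (tr M) λ² + s λ − det M, where s is the sum of the principal 2×2 minors.
tr M = -3 + (-3) + (-2) = -8.
s = ((-3)·(-3) − (-3)²) + ((-3)·(-2) − 3²) + ((-3)·(-2) − (-2)²) = 0 + (-3) + 2 = -1.
det M (expand along row 1) = (-3)·2 − (-3)·12 + 3·15 = 75.
Characteristic polynomial: λ³ + 8λ² − λ − 75 = 0.
Substitute λ = y + (tr M)/3 = y − 2.666667 to remove the quadratic term: y³ + p·y + q = 0 with p = s − (tr M)²/3 = -22.333333 and q = −2(tr M)³/27 + (tr M)·s/3 − det M = -34.407407.
Three real roots ⇒ use the trigonometric (Viète) form: r = 2√(−p/3) = 5.456902, φ = arccos(3q/(p·r)) = arccos(0.846981) = 0.560516 rad.
y_k = r·cos(φ/3 − 2πk/3) for k = 0, 1, 2 gives y = 5.361932, -1.803128, -3.558803.
λ_k = y_k − 2.666667 gives λ = 2.6953, -4.4698, -6.2255 (check: the sum is -8.0000 = tr M).

Hence λ_max = 2.6953 and λ_min = -6.2255.


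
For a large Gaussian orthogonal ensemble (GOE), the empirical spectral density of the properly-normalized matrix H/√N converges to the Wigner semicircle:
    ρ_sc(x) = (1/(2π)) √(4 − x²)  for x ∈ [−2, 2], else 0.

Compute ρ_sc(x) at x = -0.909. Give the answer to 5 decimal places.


ρ_sc(x) = (1/(2π)) √(4 − x²). With x = -0.909:
  4 − x² = 4 − (-0.909)² = 4 − 0.826281 = 3.173719.
  √(4 − x²) = 1.781493.
  1/(2π) = 0.159155.
  ρ_sc(-0.909) = 0.159155 · 1.781493 = 0.283533.

Rounded to 5 decimal places: ρ_sc(-0.909) ≈ 0.28353.


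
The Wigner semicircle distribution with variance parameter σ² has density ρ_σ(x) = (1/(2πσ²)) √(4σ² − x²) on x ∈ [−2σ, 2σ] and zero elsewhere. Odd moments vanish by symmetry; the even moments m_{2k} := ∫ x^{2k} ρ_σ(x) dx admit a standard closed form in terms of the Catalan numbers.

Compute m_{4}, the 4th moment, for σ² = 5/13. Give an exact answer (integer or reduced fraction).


By the scaled semicircle moment identity, m_{2k} = σ^{2k} · C_k with k = 2.
C_2 = (1/(k+1)) · C(2k, k) = (1/3) · C(4, 2) = (1/3) · 6 = 2.
σ^{2k} = (σ²)^k = (5/13)^2 = 25/169.

Therefore m_{4} = σ^{4} · C_2 = (25/169) · 2 = 50/169.


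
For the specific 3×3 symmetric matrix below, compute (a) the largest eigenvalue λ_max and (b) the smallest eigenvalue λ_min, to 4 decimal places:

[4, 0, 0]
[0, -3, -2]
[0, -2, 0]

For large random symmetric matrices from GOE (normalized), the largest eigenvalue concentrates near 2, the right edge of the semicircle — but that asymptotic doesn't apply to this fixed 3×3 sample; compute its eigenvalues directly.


Since M is real symmetric, all three eigenvalues are real; they are the roots of det(λI − M) = λ³ − (tr M) λ² + s λ − det M, where s is the sum of the principal 2×2 minors.
tr M = 4 + (-3) + 0 = 1.
s = (4·(-3) − 0²) + (4·0 − 0²) + ((-3)·0 − (-2)²) = -12 + 0 + (-4) = -16.
det M (expand along row 1) = 4·(-4) − 0·0 + 0·0 = -16.
Characteristic polynomial: λ³ − λ² − 16λ + 16 = 0.
Substitute λ = y + (tr M)/3 = y + 0.333333 to remove the quadratic term: y³ + p·y + q = 0 with p = s − (tr M)²/3 = -16.333333 and q = −2(tr M)³/27 + (tr M)·s/3 − det M = 10.592593.
Three real roots ⇒ use the trigonometric (Viète) form: r = 2√(−p/3) = 4.666667, φ = arccos(3q/(p·r)) = arccos(-0.416910) = 2.000839 rad.
y_k = r·cos(φ/3 − 2πk/3) for k = 0, 1, 2 gives y = 3.666667, 0.666667, -4.333333.
λ_k = y_k + 0.333333 gives λ = 4.0000, 1.0000, -4.0000 (check: the sum is 1.0000 = tr M).

Hence λ_max = 4.0000 and λ_min = -4.0000.


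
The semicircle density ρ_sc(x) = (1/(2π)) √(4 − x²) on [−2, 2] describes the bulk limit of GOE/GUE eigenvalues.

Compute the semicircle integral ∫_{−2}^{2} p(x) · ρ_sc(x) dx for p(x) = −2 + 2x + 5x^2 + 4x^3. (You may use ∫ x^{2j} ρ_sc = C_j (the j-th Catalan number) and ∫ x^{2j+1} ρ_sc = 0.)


Write p(x) = Σ a_i x^i, split into monomials and integrate each against ρ_sc separately.
Using ∫ x^{2j} ρ_sc = C_j = (1/(j+1)) C(2j, j) (Catalan numbers) and ∫ x^{2j+1} ρ_sc = 0 (odd monomials vanish by symmetry):
  i = 0 (even): a_0 · C_{0} = -2 · 1 = -2
  i = 1 (odd): ∫ x^1 ρ_sc = 0 (vanishes)
  i = 2 (even): a_2 · C_{1} = 5 · 1 = 5
  i = 3 (odd): ∫ x^3 ρ_sc = 0 (vanishes)

Summing the contributions: ∫_{−2}^{2} p(x) ρ_sc(x) dx = (-2) + 5 = 3.


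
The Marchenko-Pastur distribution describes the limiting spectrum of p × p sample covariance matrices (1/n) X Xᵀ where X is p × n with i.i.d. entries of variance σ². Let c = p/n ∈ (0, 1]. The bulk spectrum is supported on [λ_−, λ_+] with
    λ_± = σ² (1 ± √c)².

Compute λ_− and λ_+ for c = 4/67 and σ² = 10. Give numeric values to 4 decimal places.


c = 4/67 = 0.059701; √c = 0.244339.
λ_− = σ² (1 − √c)² = 10 · (1 − 0.244339)² = 10 · (0.755661)² = 5.710237.
λ_+ = σ² (1 + √c)² = 10 · (1 + 0.244339)² = 10 · (1.244339)² = 15.483793.

Rounded to 4 decimal places: λ_− ≈ 5.7102, λ_+ ≈ 15.4838.


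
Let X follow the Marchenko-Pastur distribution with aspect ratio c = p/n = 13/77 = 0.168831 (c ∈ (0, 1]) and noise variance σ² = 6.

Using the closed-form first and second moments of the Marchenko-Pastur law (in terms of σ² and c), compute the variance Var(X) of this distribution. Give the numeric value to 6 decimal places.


Recall the MP moments m_1 = E[X] = σ² and m_2 = E[X²] = σ⁴ (1 + c).
m_1 = E[X] = σ² = 6, so m_1² = 36.
m_2 = E[X²] = σ⁴ (1 + c) = 36 · (1 + 0.168831) = 36 · 1.168831 = 42.077922.
(Note m_2 − m_1² simplifies to c · σ⁴ = 0.168831 · 36.)

Var(X) = m_2 − m_1² = 42.077922 − 36 = 6.077922.


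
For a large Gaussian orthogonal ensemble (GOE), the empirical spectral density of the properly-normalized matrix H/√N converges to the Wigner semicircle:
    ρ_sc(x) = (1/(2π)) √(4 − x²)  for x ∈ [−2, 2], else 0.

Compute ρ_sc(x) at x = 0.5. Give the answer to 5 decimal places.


ρ_sc(x) = (1/(2π)) √(4 − x²). With x = 0.5:
  4 − x² = 4 − (0.5)² = 4 − 0.250000 = 3.750000.
  √(4 − x²) = 1.936492.
  1/(2π) = 0.159155.
  ρ_sc(0.5) = 0.159155 · 1.936492 = 0.308202.

Rounded to 5 decimal places: ρ_sc(0.5) ≈ 0.30820.


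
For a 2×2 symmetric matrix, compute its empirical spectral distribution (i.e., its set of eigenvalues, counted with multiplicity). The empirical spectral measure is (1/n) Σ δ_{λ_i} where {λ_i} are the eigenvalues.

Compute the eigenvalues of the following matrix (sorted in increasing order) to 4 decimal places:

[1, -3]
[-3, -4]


Since M is real symmetric, both eigenvalues are real; they are the roots of det(λI − M) = λ² − (tr M) λ + det M.
tr M = 1 + (-4) = -3.
det M = 1·(-4) − (-3)² = -4 − 9 = -13.
Characteristic polynomial: λ² + 3λ − 13 = 0.
Discriminant Δ = (tr M)² − 4·det M = 9 − (-52) = 61; √Δ = 7.810250.
λ = (tr M ± √Δ)/2 = (-3 ± 7.810250)/2, giving (tr M − √Δ)/2 = -5.4051 and (tr M + √Δ)/2 = 2.4051.

Eigenvalues sorted in increasing order: [-5.4051, 2.4051].


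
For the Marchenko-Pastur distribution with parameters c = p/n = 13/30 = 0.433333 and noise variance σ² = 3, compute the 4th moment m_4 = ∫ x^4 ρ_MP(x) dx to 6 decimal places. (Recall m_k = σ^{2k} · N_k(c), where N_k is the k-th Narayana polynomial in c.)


E[X⁴] = σ⁸ (1 + 6c + 6c² + c³) (fourth MP moment). With σ² = 3 (so σ⁸ = 81) and c = 13/30 = 0.433333: E[X⁴] = 81 · (1 + 6·0.433333 + 6·(0.433333)² + (0.433333)³) = 81 · 4.808037.

So E[X^4] = 389.451000.


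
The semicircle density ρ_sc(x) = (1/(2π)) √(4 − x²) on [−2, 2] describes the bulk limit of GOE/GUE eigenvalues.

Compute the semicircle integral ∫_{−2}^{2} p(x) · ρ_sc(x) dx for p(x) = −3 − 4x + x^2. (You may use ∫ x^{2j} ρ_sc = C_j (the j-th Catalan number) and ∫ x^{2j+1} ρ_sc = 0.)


Write p(x) = Σ a_i x^i, split into monomials and integrate each against ρ_sc separately.
Using ∫ x^{2j} ρ_sc = C_j = (1/(j+1)) C(2j, j) (Catalan numbers) and ∫ x^{2j+1} ρ_sc = 0 (odd monomials vanish by symmetry):
  i = 0 (even): a_0 · C_{0} = -3 · 1 = -3
  i = 1 (odd): ∫ x^1 ρ_sc = 0 (vanishes)
  i = 2 (even): a_2 · C_{1} = 1 · 1 = 1

Summing the contributions: ∫_{−2}^{2} p(x) ρ_sc(x) dx = (-3) + 1 = -2.


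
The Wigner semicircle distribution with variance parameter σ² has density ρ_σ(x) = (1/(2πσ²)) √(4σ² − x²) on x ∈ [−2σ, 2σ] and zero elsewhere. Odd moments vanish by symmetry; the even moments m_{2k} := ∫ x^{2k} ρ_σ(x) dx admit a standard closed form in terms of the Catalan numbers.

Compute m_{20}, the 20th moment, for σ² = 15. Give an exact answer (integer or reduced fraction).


By the scaled semicircle moment identity, m_{2k} = σ^{2k} · C_k with k = 10.
C_10 = (1/(k+1)) · C(2k, k) = (1/11) · C(20, 10) = (1/11) · 184756 = 16796.
σ^{2k} = (σ²)^k = (15)^10 = 576650390625.

Therefore m_{20} = σ^{20} · C_10 = 576650390625 · 16796 = 9685419960937500.


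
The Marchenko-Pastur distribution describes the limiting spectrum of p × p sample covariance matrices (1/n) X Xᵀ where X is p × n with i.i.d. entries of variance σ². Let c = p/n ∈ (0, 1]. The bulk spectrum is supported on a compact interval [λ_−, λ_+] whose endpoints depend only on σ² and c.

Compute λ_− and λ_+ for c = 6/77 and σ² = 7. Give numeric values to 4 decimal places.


c = 6/77 = 0.077922; √c = 0.279145.
λ_− = σ² (1 − √c)² = 7 · (1 − 0.279145)² = 7 · (0.720855)² = 3.637421.
λ_+ = σ² (1 + √c)² = 7 · (1 + 0.279145)² = 7 · (1.279145)² = 11.453488.

Rounded to 4 decimal places: λ_− ≈ 3.6374, λ_+ ≈ 11.4535.


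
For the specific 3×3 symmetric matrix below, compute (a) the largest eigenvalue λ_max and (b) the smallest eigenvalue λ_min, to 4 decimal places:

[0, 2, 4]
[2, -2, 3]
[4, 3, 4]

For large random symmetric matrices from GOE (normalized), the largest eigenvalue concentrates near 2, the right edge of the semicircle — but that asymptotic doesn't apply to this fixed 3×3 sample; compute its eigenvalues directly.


Since M is real symmetric, all three eigenvalues are real; they are the roots of det(λI − M) = λ³ − (tr M) λ² + s λ − det M, where s is the sum of the principal 2×2 minors.
tr M = 0 + (-2) + 4 = 2.
s = (0·(-2) − 2²) + (0·4 − 4²) + ((-2)·4 − 3²) = -4 + (-16) + (-17) = -37.
det M (expand along row 1) = 0·(-17) − 2·(-4) + 4·14 = 64.
Characteristic polynomial: λ³ − 2λ² − 37λ − 64 = 0.
Substitute λ = y + (tr M)/3 = y + 0.666667 to remove the quadratic term: y³ + p·y + q = 0 with p = s − (tr M)²/3 = -38.333333 and q = −2(tr M)³/27 + (tr M)·s/3 − det M = -89.259259.
Three real roots ⇒ use the trigonometric (Viète) form: r = 2√(−p/3) = 7.149204, φ = arccos(3q/(p·r)) = arccos(0.977103) = 0.214406 rad.
y_k = r·cos(φ/3 − 2πk/3) for k = 0, 1, 2 gives y = 7.130953, -3.123362, -4.007591.
λ_k = y_k + 0.666667 gives λ = 7.7976, -2.4567, -3.3409 (check: the sum is 2.0000 = tr M).

Hence λ_max = 7.7976 and λ_min = -3.3409.


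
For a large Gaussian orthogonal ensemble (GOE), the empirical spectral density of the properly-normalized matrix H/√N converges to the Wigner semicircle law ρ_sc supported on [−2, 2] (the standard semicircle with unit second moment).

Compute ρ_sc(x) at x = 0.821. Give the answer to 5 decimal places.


ρ_sc(x) = (1/(2π)) √(4 − x²). With x = 0.821:
  4 − x² = 4 − (0.821)² = 4 − 0.674041 = 3.325959.
  √(4 − x²) = 1.823721.
  1/(2π) = 0.159155.
  ρ_sc(0.821) = 0.159155 · 1.823721 = 0.290254.

Rounded to 5 decimal places: ρ_sc(0.821) ≈ 0.29025.


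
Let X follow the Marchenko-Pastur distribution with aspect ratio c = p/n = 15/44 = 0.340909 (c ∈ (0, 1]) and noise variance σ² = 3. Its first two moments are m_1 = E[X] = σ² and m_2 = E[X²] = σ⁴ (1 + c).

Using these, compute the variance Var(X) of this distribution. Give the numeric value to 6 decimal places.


m_1 = E[X] = σ² = 3, so m_1² = 9.
m_2 = E[X²] = σ⁴ (1 + c) = 9 · (1 + 0.340909) = 9 · 1.340909 = 12.068182.
(Note m_2 − m_1² simplifies to c · σ⁴ = 0.340909 · 9.)

Var(X) = m_2 − m_1² = 12.068182 − 9 = 3.068182.


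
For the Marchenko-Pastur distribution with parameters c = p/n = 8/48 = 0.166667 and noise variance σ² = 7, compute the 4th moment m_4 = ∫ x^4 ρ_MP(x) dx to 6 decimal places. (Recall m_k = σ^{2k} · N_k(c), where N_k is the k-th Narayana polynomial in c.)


E[X⁴] = σ⁸ (1 + 6c + 6c² + c³) (fourth MP moment). With σ² = 7 (so σ⁸ = 2401) and c = 8/48 = 0.166667: E[X⁴] = 2401 · (1 + 6·0.166667 + 6·(0.166667)² + (0.166667)³) = 2401 · 2.171296.

So E[X^4] = 5213.282407.


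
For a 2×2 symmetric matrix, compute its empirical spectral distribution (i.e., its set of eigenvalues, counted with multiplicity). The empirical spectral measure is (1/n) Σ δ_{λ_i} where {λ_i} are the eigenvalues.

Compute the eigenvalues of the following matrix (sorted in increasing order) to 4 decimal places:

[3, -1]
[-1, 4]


Since M is real symmetric, both eigenvalues are real; they are the roots of det(λI − M) = λ² − (tr M) λ + det M.
tr M = 3 + 4 = 7.
det M = 3·4 − (-1)² = 12 − 1 = 11.
Characteristic polynomial: λ² − 7λ + 11 = 0.
Discriminant Δ = (tr M)² − 4·det M = 49 − 44 = 5; √Δ = 2.236068.
λ = (tr M ± √Δ)/2 = (7 ± 2.236068)/2, giving (tr M − √Δ)/2 = 2.3820 and (tr M + √Δ)/2 = 4.6180.

Eigenvalues sorted in increasing order: [2.3820, 4.6180].


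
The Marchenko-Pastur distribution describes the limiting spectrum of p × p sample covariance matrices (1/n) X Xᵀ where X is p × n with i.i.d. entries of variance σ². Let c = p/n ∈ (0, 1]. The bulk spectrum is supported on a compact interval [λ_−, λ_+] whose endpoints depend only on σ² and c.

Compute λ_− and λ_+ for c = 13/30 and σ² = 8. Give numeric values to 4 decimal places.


c = 13/30 = 0.433333; √c = 0.658281.
λ_− = σ² (1 − √c)² = 8 · (1 − 0.658281)² = 8 · (0.341719)² = 0.934177.
λ_+ = σ² (1 + √c)² = 8 · (1 + 0.658281)² = 8 · (1.658281)² = 21.999156.

Rounded to 4 decimal places: λ_− ≈ 0.9342, λ_+ ≈ 21.9992.


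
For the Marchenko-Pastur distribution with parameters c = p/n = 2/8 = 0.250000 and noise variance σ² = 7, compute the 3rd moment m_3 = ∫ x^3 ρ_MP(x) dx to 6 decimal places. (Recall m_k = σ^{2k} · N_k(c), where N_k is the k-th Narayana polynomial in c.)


E[X³] = σ⁶ (1 + 3c + c²) (third MP moment). With σ² = 7 (so σ⁶ = 343) and c = 2/8 = 0.250000: E[X³] = 343 · (1 + 3·0.250000 + (0.250000)²) = 343 · 1.812500.

So E[X^3] = 621.687500.


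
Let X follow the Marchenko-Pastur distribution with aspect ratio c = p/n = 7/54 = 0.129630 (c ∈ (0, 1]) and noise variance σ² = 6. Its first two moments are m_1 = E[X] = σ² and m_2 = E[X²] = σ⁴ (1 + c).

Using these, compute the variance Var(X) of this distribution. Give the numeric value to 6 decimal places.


m_1 = E[X] = σ² = 6, so m_1² = 36.
m_2 = E[X²] = σ⁴ (1 + c) = 36 · (1 + 0.129630) = 36 · 1.129630 = 40.666667.
(Note m_2 − m_1² simplifies to c · σ⁴ = 0.129630 · 36.)

Var(X) = m_2 − m_1² = 40.666667 − 36 = 4.666667.


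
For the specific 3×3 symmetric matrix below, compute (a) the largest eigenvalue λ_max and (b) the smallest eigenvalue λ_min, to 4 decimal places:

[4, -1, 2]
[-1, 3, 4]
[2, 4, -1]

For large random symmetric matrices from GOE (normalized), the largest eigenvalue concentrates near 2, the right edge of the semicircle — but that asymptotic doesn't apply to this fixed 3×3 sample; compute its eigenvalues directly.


Since M is real symmetric, all three eigenvalues are real; they are the roots of det(λI − M) = λ³ − (tr M) λ² + s λ − det M, where s is the sum of the principal 2×2 minors.
tr M = 4 + 3 + (-1) = 6.
s = (4·3 − (-1)²) + (4·(-1) − 2²) + (3·(-1) − 4²) = 11 + (-8) + (-19) = -16.
det M (expand along row 1) = 4·(-19) − (-1)·(-7) + 2·(-10) = -103.
Characteristic polynomial: λ³ − 6λ² − 16λ + 103 = 0.
Substitute λ = y + (tr M)/3 = y + 2.000000 to remove the quadratic term: y³ + p·y + q = 0 with p = s − (tr M)²/3 = -28.000000 and q = −2(tr M)³/27 + (tr M)·s/3 − det M = 55.000000.
Three real roots ⇒ use the trigonometric (Viète) form: r = 2√(−p/3) = 6.110101, φ = arccos(3q/(p·r)) = arccos(-0.964445) = 2.874132 rad.
y_k = r·cos(φ/3 − 2πk/3) for k = 0, 1, 2 gives y = 3.514049, 2.571786, -6.085834.
λ_k = y_k + 2.000000 gives λ = 5.5140, 4.5718, -4.0858 (check: the sum is 6.0000 = tr M).

Hence λ_max = 5.5140 and λ_min = -4.0858.


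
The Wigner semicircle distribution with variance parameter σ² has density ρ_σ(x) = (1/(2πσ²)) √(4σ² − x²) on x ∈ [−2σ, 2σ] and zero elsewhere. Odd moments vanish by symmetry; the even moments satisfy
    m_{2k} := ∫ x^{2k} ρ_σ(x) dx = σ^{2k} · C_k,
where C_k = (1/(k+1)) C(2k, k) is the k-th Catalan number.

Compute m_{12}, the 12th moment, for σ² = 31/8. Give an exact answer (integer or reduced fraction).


By the scaled semicircle moment identity, m_{2k} = σ^{2k} · C_k with k = 6.
C_6 = (1/(k+1)) · C(2k, k) = (1/7) · C(12, 6) = (1/7) · 924 = 132.
σ^{2k} = (σ²)^k = (31/8)^6 = 887503681/262144.

Therefore m_{12} = σ^{12} · C_6 = (887503681/262144) · 132 = 29287621473/65536.


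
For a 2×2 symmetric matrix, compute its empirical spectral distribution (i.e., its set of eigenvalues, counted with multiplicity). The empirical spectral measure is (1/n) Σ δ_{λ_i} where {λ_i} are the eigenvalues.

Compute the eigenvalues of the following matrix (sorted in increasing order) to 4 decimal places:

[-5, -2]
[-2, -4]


Since M is real symmetric, both eigenvalues are real; they are the roots of det(λI − M) = λ² − (tr M) λ + det M.
tr M = -5 + (-4) = -9.
det M = (-5)·(-4) − (-2)² = 20 − 4 = 16.
Characteristic polynomial: λ² + 9λ + 16 = 0.
Discriminant Δ = (tr M)² − 4·det M = 81 − 64 = 17; √Δ = 4.123106.
λ = (tr M ± √Δ)/2 = (-9 ± 4.123106)/2, giving (tr M − √Δ)/2 = -6.5616 and (tr M + √Δ)/2 = -2.4384.

Eigenvalues sorted in increasing order: [-6.5616, -2.4384].


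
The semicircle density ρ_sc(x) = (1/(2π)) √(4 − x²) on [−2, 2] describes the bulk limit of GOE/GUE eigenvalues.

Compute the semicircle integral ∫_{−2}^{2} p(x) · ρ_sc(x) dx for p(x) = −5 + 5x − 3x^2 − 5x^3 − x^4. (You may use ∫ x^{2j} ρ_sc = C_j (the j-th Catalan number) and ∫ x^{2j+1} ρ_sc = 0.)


Write p(x) = Σ a_i x^i, split into monomials and integrate each against ρ_sc separately.
Using ∫ x^{2j} ρ_sc = C_j = (1/(j+1)) C(2j, j) (Catalan numbers) and ∫ x^{2j+1} ρ_sc = 0 (odd monomials vanish by symmetry):
  i = 0 (even): a_0 · C_{0} = -5 · 1 = -5
  i = 1 (odd): ∫ x^1 ρ_sc = 0 (vanishes)
  i = 2 (even): a_2 · C_{1} = -3 · 1 = -3
  i = 3 (odd): ∫ x^3 ρ_sc = 0 (vanishes)
  i = 4 (even): a_4 · C_{2} = -1 · 2 = -2

Summing the contributions: ∫_{−2}^{2} p(x) ρ_sc(x) dx = (-5) + (-3) + (-2) = -10.


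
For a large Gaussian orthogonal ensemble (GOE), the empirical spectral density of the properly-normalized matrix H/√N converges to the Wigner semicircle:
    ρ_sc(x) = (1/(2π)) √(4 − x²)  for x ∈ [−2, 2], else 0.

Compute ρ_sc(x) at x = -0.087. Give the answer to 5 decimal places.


ρ_sc(x) = (1/(2π)) √(4 − x²). With x = -0.087:
  4 − x² = 4 − (-0.087)² = 4 − 0.007569 = 3.992431.
  √(4 − x²) = 1.998107.
  1/(2π) = 0.159155.
  ρ_sc(-0.087) = 0.159155 · 1.998107 = 0.318009.

Rounded to 5 decimal places: ρ_sc(-0.087) ≈ 0.31801.


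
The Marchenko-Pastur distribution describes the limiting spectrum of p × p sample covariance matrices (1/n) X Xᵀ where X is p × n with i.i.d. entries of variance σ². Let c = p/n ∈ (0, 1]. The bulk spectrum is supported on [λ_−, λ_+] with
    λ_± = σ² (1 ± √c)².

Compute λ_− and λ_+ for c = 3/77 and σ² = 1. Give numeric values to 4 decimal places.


c = 3/77 = 0.038961; √c = 0.197386.
λ_− = σ² (1 − √c)² = 1 · (1 − 0.197386)² = 1 · (0.802614)² = 0.644190.
λ_+ = σ² (1 + √c)² = 1 · (1 + 0.197386)² = 1 · (1.197386)² = 1.433732.

Rounded to 4 decimal places: λ_− ≈ 0.6442, λ_+ ≈ 1.4337.


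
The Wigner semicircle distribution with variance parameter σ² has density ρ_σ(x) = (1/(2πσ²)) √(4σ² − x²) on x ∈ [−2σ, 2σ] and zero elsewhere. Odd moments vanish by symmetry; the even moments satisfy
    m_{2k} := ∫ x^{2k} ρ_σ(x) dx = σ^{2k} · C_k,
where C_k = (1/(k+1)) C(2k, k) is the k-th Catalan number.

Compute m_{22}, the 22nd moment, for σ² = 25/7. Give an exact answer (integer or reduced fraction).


By the scaled semicircle moment identity, m_{2k} = σ^{2k} · C_k with k = 11.
C_11 = (1/(k+1)) · C(2k, k) = (1/12) · C(22, 11) = (1/12) · 705432 = 58786.
σ^{2k} = (σ²)^k = (25/7)^11 = 2384185791015625/1977326743.

Therefore m_{22} = σ^{22} · C_11 = (2384185791015625/1977326743) · 58786 = 20022392272949218750/282475249.


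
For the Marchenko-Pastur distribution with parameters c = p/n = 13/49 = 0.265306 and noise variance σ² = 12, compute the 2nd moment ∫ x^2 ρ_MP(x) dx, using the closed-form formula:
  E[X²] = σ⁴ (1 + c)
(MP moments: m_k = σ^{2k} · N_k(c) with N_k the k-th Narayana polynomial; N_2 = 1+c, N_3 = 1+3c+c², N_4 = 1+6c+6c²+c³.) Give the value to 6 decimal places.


E[X²] = σ⁴ (1 + c) (second MP moment). With σ² = 12 (so σ⁴ = 144) and c = 13/49 = 0.265306: E[X²] = 144 · (1 + 0.265306) = 144 · 1.265306.

So E[X^2] = 182.204082.


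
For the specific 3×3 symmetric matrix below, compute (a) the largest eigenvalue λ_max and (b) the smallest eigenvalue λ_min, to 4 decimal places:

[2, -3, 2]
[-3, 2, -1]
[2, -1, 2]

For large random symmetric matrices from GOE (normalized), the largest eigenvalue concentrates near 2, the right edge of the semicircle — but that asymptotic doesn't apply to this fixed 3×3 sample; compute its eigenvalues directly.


Since M is real symmetric, all three eigenvalues are real; they are the roots of det(λI − M) = λ³ − (tr M) λ² + s λ − det M, where s is the sum of the principal 2×2 minors.
tr M = 2 + 2 + 2 = 6.
s = (2·2 − (-3)²) + (2·2 − 2²) + (2·2 − (-1)²) = -5 + 0 + 3 = -2.
det M (expand along row 1) = 2·3 − (-3)·(-4) + 2·(-1) = -8.
Characteristic polynomial: λ³ − 6λ² − 2λ + 8 = 0.
Substitute λ = y + (tr M)/3 = y + 2.000000 to remove the quadratic term: y³ + p·y + q = 0 with p = s − (tr M)²/3 = -14.000000 and q = −2(tr M)³/27 + (tr M)·s/3 − det M = -12.000000.
Three real roots ⇒ use the trigonometric (Viète) form: r = 2√(−p/3) = 4.320494, φ = arccos(3q/(p·r)) = arccos(0.595170) = 0.933319 rad.
y_k = r·cos(φ/3 − 2πk/3) for k = 0, 1, 2 gives y = 4.113091, -0.911179, -3.201912.
λ_k = y_k + 2.000000 gives λ = 6.1131, 1.0888, -1.2019 (check: the sum is 6.0000 = tr M).

Hence λ_max = 6.1131 and λ_min = -1.2019.


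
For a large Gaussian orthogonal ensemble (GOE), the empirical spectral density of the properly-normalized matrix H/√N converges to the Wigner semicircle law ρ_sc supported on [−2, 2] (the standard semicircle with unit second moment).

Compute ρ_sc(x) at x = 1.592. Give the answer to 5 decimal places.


ρ_sc(x) = (1/(2π)) √(4 − x²). With x = 1.592:
  4 − x² = 4 − (1.592)² = 4 − 2.534464 = 1.465536.
  √(4 − x²) = 1.210593.
  1/(2π) = 0.159155.
  ρ_sc(1.592) = 0.159155 · 1.210593 = 0.192672.

Rounded to 5 decimal places: ρ_sc(1.592) ≈ 0.19267.
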